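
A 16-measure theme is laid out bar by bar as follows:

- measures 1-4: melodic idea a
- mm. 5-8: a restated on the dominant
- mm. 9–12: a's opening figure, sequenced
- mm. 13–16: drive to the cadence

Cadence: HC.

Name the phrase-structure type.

Basic idea (bars 1–4) + its repetition (mm. 5-8) form the presentation; fragmentation and cadence (mm. 9-16) form the continuation — the 16-bar whole is a sentence.

sentence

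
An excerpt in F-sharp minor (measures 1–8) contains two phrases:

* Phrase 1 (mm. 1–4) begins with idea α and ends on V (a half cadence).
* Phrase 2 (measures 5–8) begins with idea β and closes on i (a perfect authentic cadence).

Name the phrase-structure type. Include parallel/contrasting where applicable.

contrasting period

Phrase 1 ends with a half cadence (weaker) and phrase 2 with a perfect authentic cadence (stronger): antecedent + consequent = a period.
The two phrases open with different material (α / β), so the period is contrasting.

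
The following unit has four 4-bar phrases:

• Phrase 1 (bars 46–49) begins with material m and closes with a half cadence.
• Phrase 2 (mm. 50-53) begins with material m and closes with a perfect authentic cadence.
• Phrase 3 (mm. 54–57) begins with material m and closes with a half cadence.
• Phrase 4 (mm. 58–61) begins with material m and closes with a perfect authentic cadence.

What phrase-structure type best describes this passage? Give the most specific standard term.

The cadence pattern HC–PAC–HC–PAC is weak–strong twice, and phrases 3–4 restate phrases 1–2: a period heard twice, not a double period (which would end weakly at phrase 2).

repeated period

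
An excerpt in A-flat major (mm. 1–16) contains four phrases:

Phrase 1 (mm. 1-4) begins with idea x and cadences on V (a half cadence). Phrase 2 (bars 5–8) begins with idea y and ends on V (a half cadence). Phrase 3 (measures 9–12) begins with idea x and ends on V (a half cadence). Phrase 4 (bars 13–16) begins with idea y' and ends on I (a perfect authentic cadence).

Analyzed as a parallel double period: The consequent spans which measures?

measures 9–16

In a double period the four phrases pair into a large antecedent (phrases 1–2, ending half cadence) and a large consequent (phrases 3–4, ending perfect authentic cadence). The consequent spans measures 9–16.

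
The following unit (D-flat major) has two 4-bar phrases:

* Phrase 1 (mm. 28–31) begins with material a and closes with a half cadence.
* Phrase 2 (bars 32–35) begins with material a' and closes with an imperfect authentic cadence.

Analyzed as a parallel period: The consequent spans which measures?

measures 32–35

The antecedent is the phrase ending with the weaker cadence (half cadence, phrase 1) and the consequent the one ending more conclusively (imperfect authentic cadence, phrase 2); the consequent is measures 32-35.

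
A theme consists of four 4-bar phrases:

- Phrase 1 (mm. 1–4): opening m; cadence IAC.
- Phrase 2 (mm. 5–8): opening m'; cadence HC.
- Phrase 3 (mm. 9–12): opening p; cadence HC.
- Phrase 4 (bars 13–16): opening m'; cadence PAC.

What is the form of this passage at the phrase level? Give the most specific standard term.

contrasting double period

Four phrases in two halves: the first half (measures 1–8) ends with a half cadence, the second (mm. 9-16) with a perfect authentic cadence — a large antecedent–consequent pair, i.e. a double period.
Phrase 3 begins with different material from phrase 1, making it contrasting.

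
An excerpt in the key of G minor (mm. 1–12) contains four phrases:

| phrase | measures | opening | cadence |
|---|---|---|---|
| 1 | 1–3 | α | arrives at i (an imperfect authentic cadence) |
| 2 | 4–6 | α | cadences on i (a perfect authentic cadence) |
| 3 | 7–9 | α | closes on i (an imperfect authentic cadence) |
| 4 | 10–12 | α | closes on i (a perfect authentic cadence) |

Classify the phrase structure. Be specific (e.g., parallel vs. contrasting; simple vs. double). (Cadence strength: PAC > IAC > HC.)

repeated period

The cadence pattern IAC–PAC–IAC–PAC is weak–strong twice, and phrases 3–4 restate phrases 1–2: a period heard twice, not a double period (which would end weakly at phrase 2).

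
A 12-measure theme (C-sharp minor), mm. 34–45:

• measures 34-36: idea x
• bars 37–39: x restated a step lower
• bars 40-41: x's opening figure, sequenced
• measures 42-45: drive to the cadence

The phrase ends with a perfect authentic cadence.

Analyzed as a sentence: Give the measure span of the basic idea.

measures 34–36

The presentation of a sentence is the basic idea (measures 34–36) plus its repetition (measures 37–39); the basic idea is therefore measures 34–36.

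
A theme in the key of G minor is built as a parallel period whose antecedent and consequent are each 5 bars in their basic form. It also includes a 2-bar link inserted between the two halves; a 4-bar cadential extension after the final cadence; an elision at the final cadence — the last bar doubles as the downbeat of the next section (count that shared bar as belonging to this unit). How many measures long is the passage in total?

16 measures

Basic parallel period: 5 + 5 = 10 bars.
10 (basic form) + 2 (link) + 4 (cadential extension) = 16.
The elision shares a bar with the next section but does not change this unit's count.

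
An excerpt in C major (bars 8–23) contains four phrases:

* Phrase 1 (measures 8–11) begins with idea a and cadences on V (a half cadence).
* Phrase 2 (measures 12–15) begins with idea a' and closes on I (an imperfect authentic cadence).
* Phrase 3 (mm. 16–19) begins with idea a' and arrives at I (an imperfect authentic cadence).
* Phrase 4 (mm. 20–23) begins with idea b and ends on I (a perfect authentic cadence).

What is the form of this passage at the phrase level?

Four phrases in two halves: the first half (bars 8–15) ends with an imperfect authentic cadence, the second (mm. 16–23) with a perfect authentic cadence — a large antecedent–consequent pair, i.e. a double period.
Phrase 3 begins with the same material as phrase 1, making it parallel.

parallel double period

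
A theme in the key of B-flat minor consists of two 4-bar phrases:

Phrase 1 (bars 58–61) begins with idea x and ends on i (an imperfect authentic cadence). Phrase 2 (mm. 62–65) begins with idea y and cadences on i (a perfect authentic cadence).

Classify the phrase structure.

Phrase 1 ends with an imperfect authentic cadence (weaker) and phrase 2 with a perfect authentic cadence (stronger): antecedent + consequent = a period.
The two phrases open with different material (x / y), so the period is contrasting.

contrasting period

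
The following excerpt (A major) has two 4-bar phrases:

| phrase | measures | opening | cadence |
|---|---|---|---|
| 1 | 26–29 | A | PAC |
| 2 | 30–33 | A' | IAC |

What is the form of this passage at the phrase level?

The second phrase closes with an imperfect authentic cadence, which is not stronger than the first phrase's perfect authentic cadence; without a weak→strong cadential pair there is no antecedent–consequent relationship, so this is a phrase group rather than a period.

phrase group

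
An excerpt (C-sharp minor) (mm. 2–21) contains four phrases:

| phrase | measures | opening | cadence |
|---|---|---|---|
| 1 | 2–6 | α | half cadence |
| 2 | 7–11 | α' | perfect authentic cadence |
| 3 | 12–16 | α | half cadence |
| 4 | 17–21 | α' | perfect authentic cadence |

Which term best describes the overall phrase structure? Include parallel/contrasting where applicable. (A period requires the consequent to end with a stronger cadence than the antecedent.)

repeated period

The cadence pattern HC–PAC–HC–PAC is weak–strong twice, and phrases 3–4 restate phrases 1–2: a period heard twice, not a double period (which would end weakly at phrase 2).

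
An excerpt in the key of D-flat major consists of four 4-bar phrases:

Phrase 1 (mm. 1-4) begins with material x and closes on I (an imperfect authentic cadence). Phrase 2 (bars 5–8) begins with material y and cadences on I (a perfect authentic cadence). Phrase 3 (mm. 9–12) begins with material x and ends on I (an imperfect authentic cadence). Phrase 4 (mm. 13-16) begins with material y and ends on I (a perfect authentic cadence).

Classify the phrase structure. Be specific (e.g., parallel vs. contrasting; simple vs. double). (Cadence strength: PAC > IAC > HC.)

repeated period

The cadence pattern IAC–PAC–IAC–PAC is weak–strong twice, and phrases 3–4 restate phrases 1–2: a period heard twice, not a double period (which would end weakly at phrase 2).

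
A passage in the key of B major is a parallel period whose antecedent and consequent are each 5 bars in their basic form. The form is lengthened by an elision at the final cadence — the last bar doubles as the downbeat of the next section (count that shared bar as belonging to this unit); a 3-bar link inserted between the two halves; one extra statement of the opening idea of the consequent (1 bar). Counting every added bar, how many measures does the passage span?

Basic parallel period: 5 + 5 = 10 bars.
10 (basic form) + 3 (link) + 1 (extra statement) = 14.
The elision shares a bar with the next section but does not change this unit's count.

14 measures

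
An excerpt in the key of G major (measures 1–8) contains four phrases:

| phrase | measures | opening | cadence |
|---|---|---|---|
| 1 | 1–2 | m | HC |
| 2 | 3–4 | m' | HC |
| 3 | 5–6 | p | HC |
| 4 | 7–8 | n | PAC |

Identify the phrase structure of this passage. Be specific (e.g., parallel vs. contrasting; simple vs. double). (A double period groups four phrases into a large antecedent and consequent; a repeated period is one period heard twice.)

contrasting double period

Four phrases in two halves: the first half (measures 1–4) ends with a half cadence, the second (mm. 5-8) with a perfect authentic cadence — a large antecedent–consequent pair, i.e. a double period.
Phrase 3 begins with different material from phrase 1, making it contrasting.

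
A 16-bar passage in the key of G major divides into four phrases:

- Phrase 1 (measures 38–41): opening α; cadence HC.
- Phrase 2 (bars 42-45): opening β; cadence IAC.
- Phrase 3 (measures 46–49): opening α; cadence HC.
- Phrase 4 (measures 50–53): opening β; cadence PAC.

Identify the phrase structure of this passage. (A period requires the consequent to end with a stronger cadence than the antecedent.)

parallel double period

Four phrases in two halves: the first half (mm. 38–45) ends with an imperfect authentic cadence, the second (mm. 46–53) with a perfect authentic cadence — a large antecedent–consequent pair, i.e. a double period.
Phrase 3 begins with the same material as phrase 1, making it parallel.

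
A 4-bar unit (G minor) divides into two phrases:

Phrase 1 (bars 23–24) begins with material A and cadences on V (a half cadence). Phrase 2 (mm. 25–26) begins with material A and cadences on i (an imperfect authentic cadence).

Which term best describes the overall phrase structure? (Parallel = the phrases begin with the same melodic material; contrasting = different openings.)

Phrase 1 ends with a half cadence (weaker) and phrase 2 with an imperfect authentic cadence (stronger): antecedent + consequent = a period.
The two phrases open with the same material (A / A), so the period is parallel.

parallel period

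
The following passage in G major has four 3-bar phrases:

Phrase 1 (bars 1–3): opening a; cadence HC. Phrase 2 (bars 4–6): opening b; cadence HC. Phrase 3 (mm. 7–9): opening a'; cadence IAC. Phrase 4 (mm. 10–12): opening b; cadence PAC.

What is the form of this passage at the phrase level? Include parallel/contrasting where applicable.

Four phrases in two halves: the first half (measures 1-6) ends with a half cadence, the second (mm. 7-12) with a perfect authentic cadence — a large antecedent–consequent pair, i.e. a double period.
Phrase 3 begins with the same material as phrase 1, making it parallel.

parallel double period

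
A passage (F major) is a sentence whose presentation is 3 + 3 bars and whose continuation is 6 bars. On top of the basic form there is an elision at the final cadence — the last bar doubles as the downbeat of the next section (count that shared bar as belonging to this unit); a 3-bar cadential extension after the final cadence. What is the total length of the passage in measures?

Basic sentence: 3 + 3 + 6 = 12 bars.
12 (basic form) + 3 (cadential extension) = 15.
The elision shares a bar with the next section but does not change this unit's count.

15 measures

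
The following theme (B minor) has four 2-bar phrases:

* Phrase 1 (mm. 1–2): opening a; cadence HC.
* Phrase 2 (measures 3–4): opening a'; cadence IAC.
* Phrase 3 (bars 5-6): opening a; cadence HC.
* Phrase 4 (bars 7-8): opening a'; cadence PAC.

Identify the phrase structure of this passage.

Four phrases in two halves: the first half (bars 1-4) ends with an imperfect authentic cadence, the second (bars 5–8) with a perfect authentic cadence — a large antecedent–consequent pair, i.e. a double period.
Phrase 3 begins with the same material as phrase 1, making it parallel.

parallel double period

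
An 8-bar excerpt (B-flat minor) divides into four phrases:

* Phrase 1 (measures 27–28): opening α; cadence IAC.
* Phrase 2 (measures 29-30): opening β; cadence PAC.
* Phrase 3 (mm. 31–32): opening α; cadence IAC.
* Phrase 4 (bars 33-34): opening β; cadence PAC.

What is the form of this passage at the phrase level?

repeated period

The cadence pattern IAC–PAC–IAC–PAC is weak–strong twice, and phrases 3–4 restate phrases 1–2: a period heard twice, not a double period (which would end weakly at phrase 2).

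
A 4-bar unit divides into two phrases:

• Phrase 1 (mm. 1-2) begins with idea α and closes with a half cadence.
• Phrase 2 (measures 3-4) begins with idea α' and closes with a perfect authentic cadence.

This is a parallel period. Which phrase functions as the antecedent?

phrase 1

The phrase ending with the weaker cadence (half cadence) is the antecedent; the one ending more conclusively (perfect authentic cadence) is the consequent. The antecedent is phrase 1.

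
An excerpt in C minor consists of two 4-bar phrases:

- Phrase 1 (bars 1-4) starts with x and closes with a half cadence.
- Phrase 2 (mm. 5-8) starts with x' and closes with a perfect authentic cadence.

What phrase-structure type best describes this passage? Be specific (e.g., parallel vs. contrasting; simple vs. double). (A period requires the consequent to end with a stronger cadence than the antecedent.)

Phrase 1 ends with a half cadence (weaker) and phrase 2 with a perfect authentic cadence (stronger): antecedent + consequent = a period.
The two phrases open with the same material (x / x'), so the period is parallel.

parallel period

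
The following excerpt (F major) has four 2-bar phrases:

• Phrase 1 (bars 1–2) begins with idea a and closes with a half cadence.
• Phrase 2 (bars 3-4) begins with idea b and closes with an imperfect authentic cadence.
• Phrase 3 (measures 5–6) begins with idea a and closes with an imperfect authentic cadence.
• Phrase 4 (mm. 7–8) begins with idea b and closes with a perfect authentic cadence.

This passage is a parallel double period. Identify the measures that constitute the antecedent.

In a double period the four phrases pair into a large antecedent (phrases 1–2, ending imperfect authentic cadence) and a large consequent (phrases 3–4, ending perfect authentic cadence). The antecedent spans measures 1-4.

measures 1–4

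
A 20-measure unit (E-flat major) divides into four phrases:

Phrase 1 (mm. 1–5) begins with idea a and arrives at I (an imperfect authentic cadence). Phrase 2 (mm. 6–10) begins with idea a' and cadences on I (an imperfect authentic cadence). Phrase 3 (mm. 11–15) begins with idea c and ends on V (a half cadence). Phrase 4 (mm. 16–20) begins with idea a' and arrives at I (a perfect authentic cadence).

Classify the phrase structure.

Four phrases in two halves: the first half (measures 1-10) ends with an imperfect authentic cadence, the second (bars 11-20) with a perfect authentic cadence — a large antecedent–consequent pair, i.e. a double period.
Phrase 3 begins with different material from phrase 1, making it contrasting.

contrasting double period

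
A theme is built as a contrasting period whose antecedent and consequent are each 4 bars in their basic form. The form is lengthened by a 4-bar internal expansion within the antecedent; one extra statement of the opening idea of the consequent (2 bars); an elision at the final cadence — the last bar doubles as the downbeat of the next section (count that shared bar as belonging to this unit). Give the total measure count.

14 measures

Basic contrasting period: 4 + 4 = 8 bars.
8 (basic form) + 4 (internal expansion) + 2 (extra statement) = 14.
The elision shares a bar with the next section but does not change this unit's count.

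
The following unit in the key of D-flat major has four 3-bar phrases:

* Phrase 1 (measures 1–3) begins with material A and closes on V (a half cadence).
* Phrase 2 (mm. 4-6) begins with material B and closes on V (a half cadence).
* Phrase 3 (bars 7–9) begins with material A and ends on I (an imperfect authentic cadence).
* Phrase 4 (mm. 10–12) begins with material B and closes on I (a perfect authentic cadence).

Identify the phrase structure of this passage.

Four phrases in two halves: the first half (mm. 1–6) ends with a half cadence, the second (bars 7-12) with a perfect authentic cadence — a large antecedent–consequent pair, i.e. a double period.
Phrase 3 begins with the same material as phrase 1, making it parallel.

parallel double period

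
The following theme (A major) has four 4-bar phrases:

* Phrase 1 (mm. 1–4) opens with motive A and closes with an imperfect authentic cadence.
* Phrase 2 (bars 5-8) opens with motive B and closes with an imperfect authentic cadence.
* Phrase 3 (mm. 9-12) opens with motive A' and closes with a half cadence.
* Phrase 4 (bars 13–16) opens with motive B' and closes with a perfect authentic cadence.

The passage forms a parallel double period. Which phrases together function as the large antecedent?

In a double period the first pair of phrases (ending imperfect authentic cadence) is the large antecedent and the second pair (ending perfect authentic cadence) is the large consequent; the antecedent is phrases 1 and 2.

phrases 1 and 2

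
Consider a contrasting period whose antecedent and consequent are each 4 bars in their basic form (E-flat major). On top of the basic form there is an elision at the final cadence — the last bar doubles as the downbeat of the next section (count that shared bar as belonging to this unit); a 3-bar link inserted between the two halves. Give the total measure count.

Basic contrasting period: 4 + 4 = 8 bars.
8 (basic form) + 3 (link) = 11.
The elision shares a bar with the next section but does not change this unit's count.

11 measures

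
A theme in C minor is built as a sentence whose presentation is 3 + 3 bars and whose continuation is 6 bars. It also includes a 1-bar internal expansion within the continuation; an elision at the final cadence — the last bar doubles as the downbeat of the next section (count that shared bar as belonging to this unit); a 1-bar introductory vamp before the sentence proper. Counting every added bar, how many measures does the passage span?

Basic sentence: 3 + 3 + 6 = 12 bars.
12 (basic form) + 1 (internal expansion) + 1 (introduction) = 14.
The elision shares a bar with the next section but does not change this unit's count.

14 measures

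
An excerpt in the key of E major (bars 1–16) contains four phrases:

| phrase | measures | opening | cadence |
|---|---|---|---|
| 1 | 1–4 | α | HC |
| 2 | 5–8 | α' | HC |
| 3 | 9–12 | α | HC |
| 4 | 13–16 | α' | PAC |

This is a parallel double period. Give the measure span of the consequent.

measures 9–16

In a double period the first pair of phrases (ending half cadence) is the large antecedent and the second pair (ending perfect authentic cadence) is the large consequent; the consequent is measures 9–16.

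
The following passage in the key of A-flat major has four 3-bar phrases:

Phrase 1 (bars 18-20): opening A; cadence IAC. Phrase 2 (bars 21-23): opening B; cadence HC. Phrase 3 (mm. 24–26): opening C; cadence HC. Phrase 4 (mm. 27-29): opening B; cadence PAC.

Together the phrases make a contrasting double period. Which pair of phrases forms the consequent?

phrases 3 and 4

In a double period the first pair of phrases (ending half cadence) is the large antecedent and the second pair (ending perfect authentic cadence) is the large consequent; the consequent is phrases 3 and 4.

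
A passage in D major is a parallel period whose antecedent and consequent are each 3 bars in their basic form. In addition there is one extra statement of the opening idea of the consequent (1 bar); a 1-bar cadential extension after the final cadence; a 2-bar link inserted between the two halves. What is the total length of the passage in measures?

10 measures

Basic parallel period: 3 + 3 = 6 bars.
6 (basic form) + 1 (extra statement) + 1 (cadential extension) + 2 (link) = 10.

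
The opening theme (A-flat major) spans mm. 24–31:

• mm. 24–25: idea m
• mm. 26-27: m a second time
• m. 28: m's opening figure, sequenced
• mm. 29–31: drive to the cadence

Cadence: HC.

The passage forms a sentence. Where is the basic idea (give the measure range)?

measures 24–25

The presentation of a sentence is the basic idea (bars 24–25) plus its repetition (mm. 26-27); the basic idea is therefore measures 24-25.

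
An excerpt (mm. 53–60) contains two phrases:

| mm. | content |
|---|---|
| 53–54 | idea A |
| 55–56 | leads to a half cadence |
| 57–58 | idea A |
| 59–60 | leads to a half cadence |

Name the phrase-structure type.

Both phrases have the same opening (A) and the same cadence (half cadence): the second is a restatement, not a consequent, so this is a repeated phrase rather than a period.

repeated phrase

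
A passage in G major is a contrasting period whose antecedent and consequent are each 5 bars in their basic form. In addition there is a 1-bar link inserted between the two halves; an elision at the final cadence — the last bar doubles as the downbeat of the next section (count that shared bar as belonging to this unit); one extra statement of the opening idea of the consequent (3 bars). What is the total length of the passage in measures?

14 measures

Basic contrasting period: 5 + 5 = 10 bars.
10 (basic form) + 1 (link) + 3 (extra statement) = 14.
The elision shares a bar with the next section but does not change this unit's count.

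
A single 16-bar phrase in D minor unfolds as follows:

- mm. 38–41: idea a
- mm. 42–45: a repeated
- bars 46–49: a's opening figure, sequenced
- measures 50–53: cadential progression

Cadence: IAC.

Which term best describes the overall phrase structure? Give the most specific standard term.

sentence

Basic idea (mm. 38–41) + its repetition (mm. 42-45) form the presentation; fragmentation and cadence (mm. 46–53) form the continuation — the 16-bar whole is a sentence.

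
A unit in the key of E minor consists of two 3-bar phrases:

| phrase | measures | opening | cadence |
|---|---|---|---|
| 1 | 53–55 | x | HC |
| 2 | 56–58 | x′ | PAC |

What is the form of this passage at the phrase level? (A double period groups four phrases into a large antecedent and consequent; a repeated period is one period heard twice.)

parallel period

Phrase 1 ends with a half cadence (weaker) and phrase 2 with a perfect authentic cadence (stronger): antecedent + consequent = a period.
The two phrases open with the same material (x / x′), so the period is parallel.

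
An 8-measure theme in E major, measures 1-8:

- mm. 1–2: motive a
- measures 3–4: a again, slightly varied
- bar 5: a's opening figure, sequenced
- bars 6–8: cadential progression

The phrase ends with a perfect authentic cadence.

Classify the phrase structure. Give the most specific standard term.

sentence

Basic idea (bars 1-2) + its repetition (mm. 3-4) form the presentation; fragmentation and cadence (measures 5-8) form the continuation — the 8-bar whole is a sentence.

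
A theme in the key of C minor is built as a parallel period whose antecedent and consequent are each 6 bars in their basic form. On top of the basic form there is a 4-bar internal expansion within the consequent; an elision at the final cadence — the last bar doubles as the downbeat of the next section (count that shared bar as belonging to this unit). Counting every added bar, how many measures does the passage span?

Basic parallel period: 6 + 6 = 12 bars.
12 (basic form) + 4 (internal expansion) = 16.
The elision shares a bar with the next section but does not change this unit's count.

16 measures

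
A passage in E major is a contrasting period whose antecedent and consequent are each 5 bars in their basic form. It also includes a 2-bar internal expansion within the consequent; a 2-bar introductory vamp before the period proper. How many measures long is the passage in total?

Basic contrasting period: 5 + 5 = 10 bars.
10 (basic form) + 2 (internal expansion) + 2 (introduction) = 14.

14 measures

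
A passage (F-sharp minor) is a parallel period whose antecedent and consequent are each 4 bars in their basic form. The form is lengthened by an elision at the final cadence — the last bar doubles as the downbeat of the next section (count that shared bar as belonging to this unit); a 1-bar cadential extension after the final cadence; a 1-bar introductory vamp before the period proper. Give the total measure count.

Basic parallel period: 4 + 4 = 8 bars.
8 (basic form) + 1 (cadential extension) + 1 (introduction) = 10.
The elision shares a bar with the next section but does not change this unit's count.

10 measures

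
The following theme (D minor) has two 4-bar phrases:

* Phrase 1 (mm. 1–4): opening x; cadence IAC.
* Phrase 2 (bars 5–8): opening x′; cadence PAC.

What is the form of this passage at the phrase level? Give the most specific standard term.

parallel period

Phrase 1 ends with an imperfect authentic cadence (weaker) and phrase 2 with a perfect authentic cadence (stronger): antecedent + consequent = a period.
The two phrases open with the same material (x / x′), so the period is parallel.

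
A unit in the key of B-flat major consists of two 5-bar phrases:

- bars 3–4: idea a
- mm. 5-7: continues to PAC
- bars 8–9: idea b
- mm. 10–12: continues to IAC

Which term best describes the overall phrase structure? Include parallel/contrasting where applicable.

The second phrase closes with an imperfect authentic cadence, which is not stronger than the first phrase's perfect authentic cadence; without a weak→strong cadential pair there is no antecedent–consequent relationship, so this is a phrase group rather than a period.

phrase group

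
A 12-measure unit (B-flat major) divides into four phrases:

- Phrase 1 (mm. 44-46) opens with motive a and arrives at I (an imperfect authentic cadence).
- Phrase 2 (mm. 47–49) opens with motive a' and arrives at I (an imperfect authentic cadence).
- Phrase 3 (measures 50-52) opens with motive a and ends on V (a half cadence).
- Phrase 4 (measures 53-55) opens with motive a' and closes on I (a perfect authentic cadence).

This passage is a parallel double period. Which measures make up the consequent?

In a double period the four phrases pair into a large antecedent (phrases 1–2, ending imperfect authentic cadence) and a large consequent (phrases 3–4, ending perfect authentic cadence). The consequent spans bars 50–55.

measures 50–55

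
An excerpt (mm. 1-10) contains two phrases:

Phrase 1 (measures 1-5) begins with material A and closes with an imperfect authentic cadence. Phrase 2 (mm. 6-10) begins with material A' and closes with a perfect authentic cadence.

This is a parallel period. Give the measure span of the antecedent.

The phrase ending with the weaker cadence (imperfect authentic cadence) is the antecedent; the one ending more conclusively (perfect authentic cadence) is the consequent. The antecedent is measures 1–5.

measures 1–5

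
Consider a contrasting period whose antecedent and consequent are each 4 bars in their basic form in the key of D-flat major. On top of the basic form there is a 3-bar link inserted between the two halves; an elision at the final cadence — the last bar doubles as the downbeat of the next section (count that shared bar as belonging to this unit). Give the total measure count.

Basic contrasting period: 4 + 4 = 8 bars.
8 (basic form) + 3 (link) = 11.
The elision shares a bar with the next section but does not change this unit's count.

11 measures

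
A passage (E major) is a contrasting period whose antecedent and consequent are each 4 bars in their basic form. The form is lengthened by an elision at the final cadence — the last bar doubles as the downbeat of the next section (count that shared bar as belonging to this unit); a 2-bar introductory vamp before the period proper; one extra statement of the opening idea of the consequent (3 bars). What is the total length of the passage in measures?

Basic contrasting period: 4 + 4 = 8 bars.
8 (basic form) + 2 (introduction) + 3 (extra statement) = 13.
The elision shares a bar with the next section but does not change this unit's count.

13 measures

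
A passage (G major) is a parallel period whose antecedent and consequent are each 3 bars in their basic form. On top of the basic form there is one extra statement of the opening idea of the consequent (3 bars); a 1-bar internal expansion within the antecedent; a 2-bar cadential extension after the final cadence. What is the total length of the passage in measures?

Basic parallel period: 3 + 3 = 6 bars.
6 (basic form) + 3 (extra statement) + 1 (internal expansion) + 2 (cadential extension) = 12.

12 measures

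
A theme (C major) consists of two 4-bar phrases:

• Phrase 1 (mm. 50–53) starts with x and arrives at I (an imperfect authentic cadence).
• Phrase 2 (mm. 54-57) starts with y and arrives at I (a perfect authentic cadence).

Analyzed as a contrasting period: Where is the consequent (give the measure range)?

The antecedent is the phrase ending with the weaker cadence (imperfect authentic cadence, phrase 1) and the consequent the one ending more conclusively (perfect authentic cadence, phrase 2); the consequent is mm. 54-57.

measures 54–57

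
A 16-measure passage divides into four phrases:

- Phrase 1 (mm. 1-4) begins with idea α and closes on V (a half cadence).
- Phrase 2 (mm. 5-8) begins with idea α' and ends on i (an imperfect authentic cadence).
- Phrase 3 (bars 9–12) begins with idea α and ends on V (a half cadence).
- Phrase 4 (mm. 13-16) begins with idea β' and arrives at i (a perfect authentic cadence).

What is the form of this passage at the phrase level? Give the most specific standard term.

Four phrases in two halves: the first half (measures 1–8) ends with an imperfect authentic cadence, the second (mm. 9–16) with a perfect authentic cadence — a large antecedent–consequent pair, i.e. a double period.
Phrase 3 begins with the same material as phrase 1, making it parallel.

parallel double period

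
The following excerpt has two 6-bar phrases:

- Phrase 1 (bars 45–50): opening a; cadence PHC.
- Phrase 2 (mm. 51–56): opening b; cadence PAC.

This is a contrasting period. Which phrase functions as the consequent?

phrase 2

The phrase ending with the weaker cadence (Phrygian half cadence) is the antecedent; the one ending more conclusively (perfect authentic cadence) is the consequent. The consequent is phrase 2.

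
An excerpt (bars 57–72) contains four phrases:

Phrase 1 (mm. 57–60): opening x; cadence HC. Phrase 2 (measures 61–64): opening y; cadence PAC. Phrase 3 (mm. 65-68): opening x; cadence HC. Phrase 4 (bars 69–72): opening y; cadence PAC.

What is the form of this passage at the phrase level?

repeated period

The cadence pattern HC–PAC–HC–PAC is weak–strong twice, and phrases 3–4 restate phrases 1–2: a period heard twice, not a double period (which would end weakly at phrase 2).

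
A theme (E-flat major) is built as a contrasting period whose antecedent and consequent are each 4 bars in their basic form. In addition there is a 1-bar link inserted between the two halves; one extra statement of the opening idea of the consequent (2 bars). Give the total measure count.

11 measures

Basic contrasting period: 4 + 4 = 8 bars.
8 (basic form) + 1 (link) + 2 (extra statement) = 11.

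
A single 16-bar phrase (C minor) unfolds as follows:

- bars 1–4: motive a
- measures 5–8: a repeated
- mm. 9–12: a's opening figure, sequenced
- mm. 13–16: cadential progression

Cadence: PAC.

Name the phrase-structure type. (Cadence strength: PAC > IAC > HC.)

sentence

Basic idea (measures 1-4) + its repetition (measures 5–8) form the presentation; fragmentation and cadence (bars 9-16) form the continuation — the 16-bar whole is a sentence.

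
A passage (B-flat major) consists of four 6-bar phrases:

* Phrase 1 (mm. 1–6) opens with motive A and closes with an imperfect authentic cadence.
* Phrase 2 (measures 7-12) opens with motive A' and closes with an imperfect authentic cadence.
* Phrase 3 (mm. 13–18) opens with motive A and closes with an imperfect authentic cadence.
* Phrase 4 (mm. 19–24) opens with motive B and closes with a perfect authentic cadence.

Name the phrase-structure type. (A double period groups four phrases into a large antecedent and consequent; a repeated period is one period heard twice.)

parallel double period

Four phrases in two halves: the first half (measures 1-12) ends with an imperfect authentic cadence, the second (measures 13–24) with a perfect authentic cadence — a large antecedent–consequent pair, i.e. a double period.
Phrase 3 begins with the same material as phrase 1, making it parallel.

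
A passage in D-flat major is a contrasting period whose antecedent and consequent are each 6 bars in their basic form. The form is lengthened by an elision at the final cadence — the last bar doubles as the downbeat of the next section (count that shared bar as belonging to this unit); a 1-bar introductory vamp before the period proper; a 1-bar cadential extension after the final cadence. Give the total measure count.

14 measures

Basic contrasting period: 6 + 6 = 12 bars.
12 (basic form) + 1 (introduction) + 1 (cadential extension) = 14.
The elision shares a bar with the next section but does not change this unit's count.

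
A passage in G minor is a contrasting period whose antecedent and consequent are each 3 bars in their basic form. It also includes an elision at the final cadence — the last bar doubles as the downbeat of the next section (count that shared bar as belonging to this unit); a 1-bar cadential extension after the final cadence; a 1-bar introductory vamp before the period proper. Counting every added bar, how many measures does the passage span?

8 measures

Basic contrasting period: 3 + 3 = 6 bars.
6 (basic form) + 1 (cadential extension) + 1 (introduction) = 8.
The elision shares a bar with the next section but does not change this unit's count.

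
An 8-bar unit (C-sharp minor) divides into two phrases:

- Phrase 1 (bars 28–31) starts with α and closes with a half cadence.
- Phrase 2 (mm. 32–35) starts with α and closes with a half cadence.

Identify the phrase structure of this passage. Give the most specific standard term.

repeated phrase

Both phrases have the same opening (α) and the same cadence (half cadence): the second is a restatement, not a consequent, so this is a repeated phrase rather than a period.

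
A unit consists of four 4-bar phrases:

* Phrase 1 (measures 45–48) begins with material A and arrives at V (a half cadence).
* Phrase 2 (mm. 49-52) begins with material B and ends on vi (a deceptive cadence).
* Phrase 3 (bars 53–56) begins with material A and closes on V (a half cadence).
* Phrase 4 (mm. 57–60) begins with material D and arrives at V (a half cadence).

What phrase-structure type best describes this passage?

phrase group

Phrase 4 ends with a half cadence, no stronger than phrase 2's deceptive cadence, so the four phrases do not form a double period; nor do phrases 3–4 duplicate 1–2, so it is not a repeated period. With no phrase reaching a conclusive cadence, the passage is a phrase group.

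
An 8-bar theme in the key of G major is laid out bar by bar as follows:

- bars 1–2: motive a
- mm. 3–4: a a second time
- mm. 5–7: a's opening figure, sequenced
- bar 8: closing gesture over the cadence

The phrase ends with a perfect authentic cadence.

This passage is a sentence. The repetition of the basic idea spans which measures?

measures 3–4

The presentation of a sentence is the basic idea (measures 1-2) plus its repetition (mm. 3–4); the repetition of the basic idea is therefore measures 3-4.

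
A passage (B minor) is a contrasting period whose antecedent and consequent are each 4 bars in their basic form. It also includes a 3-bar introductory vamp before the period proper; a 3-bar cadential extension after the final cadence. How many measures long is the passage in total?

14 measures

Basic contrasting period: 4 + 4 = 8 bars.
8 (basic form) + 3 (introduction) + 3 (cadential extension) = 14.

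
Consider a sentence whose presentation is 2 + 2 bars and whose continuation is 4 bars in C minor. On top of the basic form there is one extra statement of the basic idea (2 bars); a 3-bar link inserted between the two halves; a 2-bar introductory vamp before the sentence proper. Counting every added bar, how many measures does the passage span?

Basic sentence: 2 + 2 + 4 = 8 bars.
8 (basic form) + 2 (extra statement) + 3 (link) + 2 (introduction) = 15.

15 measures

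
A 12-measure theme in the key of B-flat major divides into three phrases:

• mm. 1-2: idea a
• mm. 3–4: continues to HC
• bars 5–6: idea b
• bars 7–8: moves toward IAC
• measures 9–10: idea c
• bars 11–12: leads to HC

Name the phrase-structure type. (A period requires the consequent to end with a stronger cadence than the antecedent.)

phrase group

The final phrase closes with a half cadence, which is not stronger than the preceding imperfect authentic cadence; the 3 phrases lack an overall antecedent–consequent design and so form a phrase group.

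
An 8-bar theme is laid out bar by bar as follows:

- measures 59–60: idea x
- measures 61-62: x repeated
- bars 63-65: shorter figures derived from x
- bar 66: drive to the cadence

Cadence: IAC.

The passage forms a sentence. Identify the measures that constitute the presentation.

measures 59–62

The presentation of a sentence is the basic idea (bars 59–60) plus its repetition (mm. 61–62); the presentation is therefore mm. 59–62.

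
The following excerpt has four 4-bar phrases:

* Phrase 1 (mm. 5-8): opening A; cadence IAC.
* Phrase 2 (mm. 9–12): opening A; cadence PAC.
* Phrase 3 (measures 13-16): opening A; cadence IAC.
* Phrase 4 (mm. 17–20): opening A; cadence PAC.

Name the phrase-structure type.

repeated period

The cadence pattern IAC–PAC–IAC–PAC is weak–strong twice, and phrases 3–4 restate phrases 1–2: a period heard twice, not a double period (which would end weakly at phrase 2).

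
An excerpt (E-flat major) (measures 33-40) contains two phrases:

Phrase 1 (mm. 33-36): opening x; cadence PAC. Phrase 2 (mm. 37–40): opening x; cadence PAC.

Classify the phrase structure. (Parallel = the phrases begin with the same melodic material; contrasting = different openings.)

Both phrases have the same opening (x) and the same cadence (perfect authentic cadence): the second is a restatement, not a consequent, so this is a repeated phrase rather than a period.

repeated phrase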